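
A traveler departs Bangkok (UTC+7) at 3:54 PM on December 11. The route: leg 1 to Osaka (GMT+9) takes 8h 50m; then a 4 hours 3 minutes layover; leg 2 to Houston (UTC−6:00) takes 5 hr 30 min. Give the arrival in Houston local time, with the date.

Convert departure to UTC: 3:54 PM − 7:00 = 8:54 AM UTC on Dec 11.
Add 8 hours 50 minutes leg 1 → 5:44 PM UTC.
Add 4 hours 3 minutes layover in Osaka → 9:47 PM UTC.
Add 5 hours and 30 minutes leg 2 → 3:17 AM UTC (Dec 12).
Houston is UTC−6:00, so local arrival = 3:17 AM − 6:00 = 9:17 PM on Dec 11.

9:17 PM on December 11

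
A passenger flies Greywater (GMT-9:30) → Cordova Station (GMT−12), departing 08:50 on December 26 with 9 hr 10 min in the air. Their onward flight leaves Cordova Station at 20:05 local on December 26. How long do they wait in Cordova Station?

Convert departure to UTC: 08:50 + 9:30 = 18:20 UTC on Dec 26.
Add 9 hours 10 minutes flight time → 03:30 UTC (Dec 27).
Cordova Station is UTC−12:00, so local arrival = 03:30 − 12:00 = 15:30 on Dec 26.
Layover = 20:05 − 15:30 = 4 hours 35 minutes.

4 hours 35 minutes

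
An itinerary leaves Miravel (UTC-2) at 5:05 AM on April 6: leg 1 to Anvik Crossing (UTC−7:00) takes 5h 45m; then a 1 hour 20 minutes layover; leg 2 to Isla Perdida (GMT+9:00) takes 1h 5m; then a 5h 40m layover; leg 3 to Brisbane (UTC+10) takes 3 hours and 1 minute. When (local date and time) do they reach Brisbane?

Convert departure to UTC: 5:05 AM + 2:00 = 7:05 AM UTC on Apr 6.
Add 5 hours and 45 minutes leg 1 → 12:50 PM UTC.
Add 1 hour and 20 minutes layover in Anvik Crossing → 2:10 PM UTC.
Add 1 hour 5 minutes leg 2 → 3:15 PM UTC.
Add 5 hours and 40 minutes layover in Isla Perdida → 8:55 PM UTC.
Add 3 hours 1 minute leg 3 → 11:56 PM UTC.
Brisbane is UTC+10:00, so local arrival = 11:56 PM + 10:00 = 9:56 AM on Apr 7.

9:56 AM on April 7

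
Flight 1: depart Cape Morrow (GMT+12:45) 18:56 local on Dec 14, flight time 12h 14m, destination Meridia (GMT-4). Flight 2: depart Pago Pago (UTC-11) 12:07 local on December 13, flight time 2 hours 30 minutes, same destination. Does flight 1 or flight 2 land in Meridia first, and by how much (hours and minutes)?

Flight 1 in UTC: 18:56 − 12:45 = 06:11 on Dec 14.
+12 hours and 14 minutes → arrive 18:25 UTC on Dec 14.
Flight 2 in UTC: 12:07 + 11:00 = 23:07 on Dec 13.
+2 hours and 30 minutes → arrive 01:37 UTC on Dec 14.
Flight 2 lands earlier by 16 hours 48 minutes.

the second, by 16 hours 48 minutes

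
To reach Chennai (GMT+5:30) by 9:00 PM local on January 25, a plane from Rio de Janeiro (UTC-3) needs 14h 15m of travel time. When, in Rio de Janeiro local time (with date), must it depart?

Target arrival in UTC: 9:00 PM − 5:30 = 3:30 PM on Jan 25.
Subtract 14 hours and 15 minutes → departure 1:15 AM UTC on Jan 25.
Rio de Janeiro is UTC−3:00: 1:15 AM − 3:00 = 10:15 PM on Jan 24.

10:15 PM on Jan 24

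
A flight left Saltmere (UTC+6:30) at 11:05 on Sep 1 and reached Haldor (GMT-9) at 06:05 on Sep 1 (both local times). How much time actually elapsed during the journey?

10 hours 30 minutes

Haldor is 15:30 behind Saltmere.
Clock-face elapsed time (ignoring zones) is −5 hours.
Actual elapsed = −5 hours + 15:30 = 10 hours 30 minutes.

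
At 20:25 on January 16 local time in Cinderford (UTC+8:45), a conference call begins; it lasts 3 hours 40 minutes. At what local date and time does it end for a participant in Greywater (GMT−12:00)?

03:20 on January 16

Greywater is 20:45 behind Cinderford.
After 3 hours and 40 minutes it is 00:05 (Jan 17) in Cinderford.
Shift by the zone difference: 00:05 − 20:45 = 03:20 on Jan 16 in Greywater.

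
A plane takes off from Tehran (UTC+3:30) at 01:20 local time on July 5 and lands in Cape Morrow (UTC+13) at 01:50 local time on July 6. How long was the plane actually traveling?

Cape Morrow is 9:30 ahead of Tehran.
Clock-face elapsed time (ignoring zones) is 24 hours 30 minutes.
Actual elapsed = 24 hours 30 minutes − 9:30 = 15 hours.

15 hours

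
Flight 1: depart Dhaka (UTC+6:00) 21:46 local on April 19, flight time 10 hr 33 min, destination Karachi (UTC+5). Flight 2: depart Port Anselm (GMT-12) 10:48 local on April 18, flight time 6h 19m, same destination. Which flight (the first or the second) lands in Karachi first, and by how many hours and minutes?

the second, by 21 hours 12 minutes

Flight 1 in UTC: 21:46 − 6:00 = 15:46 on Apr 19.
+10 hours 33 minutes → arrive 02:19 UTC on Apr 20.
Flight 2 in UTC: 10:48 + 12:00 = 22:48 on Apr 18.
+6 hours 19 minutes → arrive 05:07 UTC on Apr 19.
Flight 2 lands earlier by 21 hours 12 minutes.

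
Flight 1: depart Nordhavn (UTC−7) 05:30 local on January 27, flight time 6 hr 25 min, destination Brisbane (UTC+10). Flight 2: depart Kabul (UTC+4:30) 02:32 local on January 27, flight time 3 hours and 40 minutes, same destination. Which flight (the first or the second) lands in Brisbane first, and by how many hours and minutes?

Flight 1 in UTC: 05:30 + 7:00 = 12:30 on Jan 27.
+6 hours 25 minutes → arrive 18:55 UTC on Jan 27.
Flight 2 in UTC: 02:32 − 4:30 = 22:02 on Jan 26.
+3 hours 40 minutes → arrive 01:42 UTC on Jan 27.
Flight 2 lands earlier by 17 hours 13 minutes.

the second, by 17 hours 13 minutes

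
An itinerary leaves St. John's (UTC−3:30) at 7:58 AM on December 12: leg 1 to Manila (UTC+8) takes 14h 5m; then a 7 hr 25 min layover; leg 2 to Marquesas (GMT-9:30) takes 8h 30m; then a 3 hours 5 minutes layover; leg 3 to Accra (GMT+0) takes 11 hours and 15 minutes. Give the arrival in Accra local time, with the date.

Convert departure to UTC: 7:58 AM + 3:30 = 11:28 AM UTC on Dec 12.
Add 14 hours and 5 minutes leg 1 → 1:33 AM UTC (Dec 13).
Add 7 hours and 25 minutes layover in Manila → 8:58 AM UTC.
Add 8 hours 30 minutes leg 2 → 5:28 PM UTC.
Add 3 hours 5 minutes layover in Marquesas → 8:33 PM UTC.
Add 11 hours and 15 minutes leg 3 → 7:48 AM UTC (Dec 14).
Accra is UTC+0, so local arrival is the same: 7:48 AM on Dec 14.

7:48 AM on December 14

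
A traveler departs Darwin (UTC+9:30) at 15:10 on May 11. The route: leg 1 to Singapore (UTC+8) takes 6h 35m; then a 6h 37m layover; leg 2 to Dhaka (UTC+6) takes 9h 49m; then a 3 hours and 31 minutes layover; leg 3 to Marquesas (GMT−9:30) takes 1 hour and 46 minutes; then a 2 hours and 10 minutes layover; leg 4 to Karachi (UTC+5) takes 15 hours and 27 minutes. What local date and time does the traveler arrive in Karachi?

Convert departure to UTC: 15:10 − 9:30 = 05:40 UTC on May 11.
Add 6 hours and 35 minutes leg 1 → 12:15 UTC.
Add 6 hours 37 minutes layover in Singapore → 18:52 UTC.
Add 9 hours 49 minutes leg 2 → 04:41 UTC (May 12).
Add 3 hours and 31 minutes layover in Dhaka → 08:12 UTC.
Add 1 hour and 46 minutes leg 3 → 09:58 UTC.
Add 2 hours and 10 minutes layover in Marquesas → 12:08 UTC.
Add 15 hours and 27 minutes leg 4 → 03:35 UTC (May 13).
Karachi is UTC+5:00, so local arrival = 03:35 + 5:00 = 08:35 on May 13.

08:35 on May 13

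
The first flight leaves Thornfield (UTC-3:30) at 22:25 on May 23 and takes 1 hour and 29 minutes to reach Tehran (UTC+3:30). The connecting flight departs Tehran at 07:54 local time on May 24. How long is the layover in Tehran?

1 hour

Convert departure to UTC: 22:25 + 3:30 = 01:55 UTC on May 24.
Add 1 hour and 29 minutes flight time → 03:24 UTC.
Tehran is UTC+3:30, so local arrival = 03:24 + 3:30 = 06:54 on May 24.
Layover = 07:54 − 06:54 = 1 hour.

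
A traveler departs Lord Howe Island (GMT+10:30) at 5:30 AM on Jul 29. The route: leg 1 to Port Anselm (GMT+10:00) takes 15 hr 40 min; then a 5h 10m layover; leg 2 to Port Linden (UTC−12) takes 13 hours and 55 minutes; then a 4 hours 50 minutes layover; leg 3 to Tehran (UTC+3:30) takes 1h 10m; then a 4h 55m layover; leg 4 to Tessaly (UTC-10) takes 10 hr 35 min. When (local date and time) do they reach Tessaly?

Convert departure to UTC: 5:30 AM − 10:30 = 7:00 PM UTC on Jul 28.
Add 15 hours and 40 minutes leg 1 → 10:40 AM UTC (Jul 29).
Add 5 hours and 10 minutes layover in Port Anselm → 3:50 PM UTC.
Add 13 hours 55 minutes leg 2 → 5:45 AM UTC (Jul 30).
Add 4 hours and 50 minutes layover in Port Linden → 10:35 AM UTC.
Add 1 hour 10 minutes leg 3 → 11:45 AM UTC.
Add 4 hours and 55 minutes layover in Tehran → 4:40 PM UTC.
Add 10 hours 35 minutes leg 4 → 3:15 AM UTC (Jul 31).
Tessaly is UTC−10:00, so local arrival = 3:15 AM − 10:00 = 5:15 PM on Jul 30.

5:15 PM on July 30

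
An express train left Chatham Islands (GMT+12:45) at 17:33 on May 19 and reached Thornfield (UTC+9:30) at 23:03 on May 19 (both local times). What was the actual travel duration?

8 hours 45 minutes

Thornfield is 3:15 behind Chatham Islands.
Clock-face elapsed time (ignoring zones) is 5 hours 30 minutes.
Actual elapsed = 5 hours 30 minutes + 3:15 = 8 hours 45 minutes.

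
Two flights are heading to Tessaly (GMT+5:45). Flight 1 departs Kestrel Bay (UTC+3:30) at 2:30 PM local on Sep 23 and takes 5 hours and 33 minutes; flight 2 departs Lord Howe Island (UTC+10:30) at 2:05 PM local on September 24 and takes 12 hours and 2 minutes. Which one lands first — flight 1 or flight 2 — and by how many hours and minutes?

the first, by 23 hours 4 minutes

Flight 1 in UTC: 2:30 PM − 3:30 = 11:00 AM on Sep 23.
+5 hours and 33 minutes → arrive 4:33 PM UTC on Sep 23.
Flight 2 in UTC: 2:05 PM − 10:30 = 3:35 AM on Sep 24.
+12 hours 2 minutes → arrive 3:37 PM UTC on Sep 24.
Flight 1 lands earlier by 23 hours 4 minutes.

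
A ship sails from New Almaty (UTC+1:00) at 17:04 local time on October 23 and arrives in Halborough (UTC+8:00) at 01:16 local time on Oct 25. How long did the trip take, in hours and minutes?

25 hours 12 minutes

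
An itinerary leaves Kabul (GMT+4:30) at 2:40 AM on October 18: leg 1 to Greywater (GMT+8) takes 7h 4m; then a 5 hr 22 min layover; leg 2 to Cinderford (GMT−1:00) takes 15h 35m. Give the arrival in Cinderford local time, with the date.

1:11 AM on October 19

Convert departure to UTC: 2:40 AM − 4:30 = 10:10 PM UTC on Oct 17.
Add 7 hours and 4 minutes leg 1 → 5:14 AM UTC (Oct 18).
Add 5 hours 22 minutes layover in Greywater → 10:36 AM UTC.
Add 15 hours 35 minutes leg 2 → 2:11 AM UTC (Oct 19).
Cinderford is UTC−1:00, so local arrival = 2:11 AM − 1:00 = 1:11 AM on Oct 19.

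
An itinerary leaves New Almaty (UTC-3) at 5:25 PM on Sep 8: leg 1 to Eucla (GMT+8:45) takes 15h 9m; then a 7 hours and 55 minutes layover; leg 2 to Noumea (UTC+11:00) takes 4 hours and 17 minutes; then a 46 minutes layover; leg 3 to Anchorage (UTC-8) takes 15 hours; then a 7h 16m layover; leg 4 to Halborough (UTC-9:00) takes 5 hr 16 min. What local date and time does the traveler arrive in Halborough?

Convert departure to UTC: 5:25 PM + 3:00 = 8:25 PM UTC on Sep 8.
Add 15 hours and 9 minutes leg 1 → 11:34 AM UTC (Sep 9).
Add 7 hours and 55 minutes layover in Eucla → 7:29 PM UTC.
Add 4 hours 17 minutes leg 2 → 11:46 PM UTC.
Add 46 minutes layover in Noumea → 12:32 AM UTC (Sep 10).
Add 15 hours leg 3 → 3:32 PM UTC.
Add 7 hours and 16 minutes layover in Anchorage → 10:48 PM UTC.
Add 5 hours 16 minutes leg 4 → 4:04 AM UTC (Sep 11).
Halborough is UTC−9:00, so local arrival = 4:04 AM − 9:00 = 7:04 PM on Sep 10.

7:04 PM on Sep 10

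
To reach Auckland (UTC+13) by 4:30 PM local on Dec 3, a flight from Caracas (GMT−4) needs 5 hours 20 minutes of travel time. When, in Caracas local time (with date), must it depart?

Target arrival in UTC: 4:30 PM − 13:00 = 3:30 AM on Dec 3.
Subtract 5 hours 20 minutes → departure 10:10 PM UTC on Dec 2.
Caracas is UTC−4:00: 10:10 PM − 4:00 = 6:10 PM on Dec 2.

6:10 PM on December 2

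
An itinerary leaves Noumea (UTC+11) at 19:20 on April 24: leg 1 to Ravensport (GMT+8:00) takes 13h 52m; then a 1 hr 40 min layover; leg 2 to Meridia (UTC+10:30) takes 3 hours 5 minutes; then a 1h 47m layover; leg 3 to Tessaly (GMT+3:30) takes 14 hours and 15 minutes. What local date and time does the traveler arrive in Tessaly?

22:29 on Apr 25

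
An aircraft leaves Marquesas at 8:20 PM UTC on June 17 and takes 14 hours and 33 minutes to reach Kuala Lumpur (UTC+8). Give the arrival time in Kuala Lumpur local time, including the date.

Departure is given in UTC: 8:20 PM on Jun 17.
Add 14 hours 33 minutes → 10:53 AM UTC (Jun 18).
Kuala Lumpur is UTC+8:00: 10:53 AM + 8:00 = 6:53 PM on Jun 18.

6:53 PM on Jun 18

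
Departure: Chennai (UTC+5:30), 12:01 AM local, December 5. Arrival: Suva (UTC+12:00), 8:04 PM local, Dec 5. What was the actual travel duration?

Departure in UTC: 12:01 AM − 5:30 = 6:31 PM on Dec 4.
Arrival in UTC: 8:04 PM − 12:00 = 8:04 AM on Dec 5.
Elapsed = 8:04 AM − 6:31 PM (+1 day) = 13 hours 33 minutes.

13 hours 33 minutes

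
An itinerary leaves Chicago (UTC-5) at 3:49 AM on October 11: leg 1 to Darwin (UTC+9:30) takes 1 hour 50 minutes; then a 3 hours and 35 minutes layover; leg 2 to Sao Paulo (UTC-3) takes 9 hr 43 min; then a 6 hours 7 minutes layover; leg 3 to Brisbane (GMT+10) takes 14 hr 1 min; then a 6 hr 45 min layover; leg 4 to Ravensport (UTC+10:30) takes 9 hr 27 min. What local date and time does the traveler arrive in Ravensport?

Convert departure to UTC: 3:49 AM + 5:00 = 8:49 AM UTC on Oct 11.
Add 1 hour and 50 minutes leg 1 → 10:39 AM UTC.
Add 3 hours and 35 minutes layover in Darwin → 2:14 PM UTC.
Add 9 hours and 43 minutes leg 2 → 11:57 PM UTC.
Add 6 hours and 7 minutes layover in Sao Paulo → 6:04 AM UTC (Oct 12).
Add 14 hours and 1 minute leg 3 → 8:05 PM UTC.
Add 6 hours and 45 minutes layover in Brisbane → 2:50 AM UTC (Oct 13).
Add 9 hours and 27 minutes leg 4 → 12:17 PM UTC.
Ravensport is UTC+10:30, so local arrival = 12:17 PM + 10:30 = 10:47 PM on Oct 13.

10:47 PM on October 13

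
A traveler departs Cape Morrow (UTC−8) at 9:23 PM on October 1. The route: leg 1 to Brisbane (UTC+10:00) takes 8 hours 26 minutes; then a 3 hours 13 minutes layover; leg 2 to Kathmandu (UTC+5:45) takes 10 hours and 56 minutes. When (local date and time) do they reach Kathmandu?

Convert departure to UTC: 9:23 PM + 8:00 = 5:23 AM UTC on Oct 2.
Add 8 hours and 26 minutes leg 1 → 1:49 PM UTC.
Add 3 hours 13 minutes layover in Brisbane → 5:02 PM UTC.
Add 10 hours 56 minutes leg 2 → 3:58 AM UTC (Oct 3).
Kathmandu is UTC+5:45, so local arrival = 3:58 AM + 5:45 = 9:43 AM on Oct 3.

9:43 AM on October 3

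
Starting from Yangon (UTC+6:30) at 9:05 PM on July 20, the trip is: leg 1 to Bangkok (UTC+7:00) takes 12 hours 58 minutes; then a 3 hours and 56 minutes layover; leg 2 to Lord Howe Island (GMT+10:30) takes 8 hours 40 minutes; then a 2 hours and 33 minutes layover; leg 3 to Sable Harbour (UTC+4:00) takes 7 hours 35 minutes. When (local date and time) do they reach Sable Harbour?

Convert departure to UTC: 9:05 PM − 6:30 = 2:35 PM UTC on Jul 20.
Add 12 hours and 58 minutes leg 1 → 3:33 AM UTC (Jul 21).
Add 3 hours and 56 minutes layover in Bangkok → 7:29 AM UTC.
Add 8 hours and 40 minutes leg 2 → 4:09 PM UTC.
Add 2 hours and 33 minutes layover in Lord Howe Island → 6:42 PM UTC.
Add 7 hours 35 minutes leg 3 → 2:17 AM UTC (Jul 22).
Sable Harbour is UTC+4:00, so local arrival = 2:17 AM + 4:00 = 6:17 AM on Jul 22.

6:17 AM on July 22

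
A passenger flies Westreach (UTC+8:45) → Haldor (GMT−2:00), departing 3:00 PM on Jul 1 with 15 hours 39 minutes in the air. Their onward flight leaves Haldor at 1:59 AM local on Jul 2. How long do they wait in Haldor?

6 hours 5 minutes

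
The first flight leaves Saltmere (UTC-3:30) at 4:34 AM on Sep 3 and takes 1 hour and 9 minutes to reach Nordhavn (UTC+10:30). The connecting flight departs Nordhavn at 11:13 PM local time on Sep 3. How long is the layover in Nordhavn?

3 hours 30 minutes

Convert departure to UTC: 4:34 AM + 3:30 = 8:04 AM UTC on Sep 3.
Add 1 hour and 9 minutes flight time → 9:13 AM UTC.
Nordhavn is UTC+10:30, so local arrival = 9:13 AM + 10:30 = 7:43 PM on Sep 3.
Layover = 11:13 PM − 7:43 PM = 3 hours 30 minutes.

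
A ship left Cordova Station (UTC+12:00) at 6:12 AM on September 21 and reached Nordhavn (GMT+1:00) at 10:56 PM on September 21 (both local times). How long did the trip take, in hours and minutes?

27 hours 44 minutes

Departure in UTC: 6:12 AM − 12:00 = 6:12 PM on Sep 20.
Arrival in UTC: 10:56 PM − 1:00 = 9:56 PM on Sep 21.
Elapsed = 9:56 PM − 6:12 PM (+1 day) = 27 hours 44 minutes.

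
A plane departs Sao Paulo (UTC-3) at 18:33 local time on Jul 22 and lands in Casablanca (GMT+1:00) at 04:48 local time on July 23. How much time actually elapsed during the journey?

Casablanca is 4:00 ahead of Sao Paulo.
Clock-face elapsed time (ignoring zones) is 10 hours 15 minutes.
Actual elapsed = 10 hours 15 minutes − 4:00 = 6 hours 15 minutes.

6 hours 15 minutes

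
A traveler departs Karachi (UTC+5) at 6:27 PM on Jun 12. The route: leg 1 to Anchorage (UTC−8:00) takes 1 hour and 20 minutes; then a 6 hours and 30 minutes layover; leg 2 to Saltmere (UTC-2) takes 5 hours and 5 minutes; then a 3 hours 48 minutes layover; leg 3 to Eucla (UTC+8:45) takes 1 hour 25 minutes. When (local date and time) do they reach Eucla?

4:20 PM on June 13

Convert departure to UTC: 6:27 PM − 5:00 = 1:27 PM UTC on Jun 12.
Add 1 hour 20 minutes leg 1 → 2:47 PM UTC.
Add 6 hours 30 minutes layover in Anchorage → 9:17 PM UTC.
Add 5 hours and 5 minutes leg 2 → 2:22 AM UTC (Jun 13).
Add 3 hours 48 minutes layover in Saltmere → 6:10 AM UTC.
Add 1 hour and 25 minutes leg 3 → 7:35 AM UTC.
Eucla is UTC+8:45, so local arrival = 7:35 AM + 8:45 = 4:20 PM on Jun 13.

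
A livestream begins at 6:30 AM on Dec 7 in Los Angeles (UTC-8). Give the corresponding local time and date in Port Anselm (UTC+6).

In UTC: 6:30 AM + 8:00 = 2:30 PM on Dec 7.
Port Anselm is UTC+6:00: 2:30 PM + 6:00 = 8:30 PM on Dec 7.

8:30 PM on December 7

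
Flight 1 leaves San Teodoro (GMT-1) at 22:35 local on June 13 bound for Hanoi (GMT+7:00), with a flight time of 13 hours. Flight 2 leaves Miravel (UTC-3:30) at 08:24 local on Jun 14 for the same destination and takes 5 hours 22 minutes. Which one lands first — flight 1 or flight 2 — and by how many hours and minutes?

Flight 1 in UTC: 22:35 + 1:00 = 23:35 on Jun 13.
+13 hours → arrive 12:35 UTC on Jun 14.
Flight 2 in UTC: 08:24 + 3:30 = 11:54 on Jun 14.
+5 hours 22 minutes → arrive 17:16 UTC on Jun 14.
Flight 1 lands earlier by 4 hours 41 minutes.

the first, by 4 hours 41 minutes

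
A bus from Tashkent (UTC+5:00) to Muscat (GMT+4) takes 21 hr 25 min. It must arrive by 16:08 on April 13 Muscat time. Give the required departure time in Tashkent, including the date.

19:43 on April 12

Target arrival in UTC: 16:08 − 4:00 = 12:08 on Apr 13.
Subtract 21 hours and 25 minutes → departure 14:43 UTC on Apr 12.
Tashkent is UTC+5:00: 14:43 + 5:00 = 19:43 on Apr 12.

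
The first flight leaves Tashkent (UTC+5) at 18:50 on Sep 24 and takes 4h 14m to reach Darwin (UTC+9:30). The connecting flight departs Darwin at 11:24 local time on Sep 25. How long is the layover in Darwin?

7 hours 50 minutes

Convert departure to UTC: 18:50 − 5:00 = 13:50 UTC on Sep 24.
Add 4 hours 14 minutes flight time → 18:04 UTC.
Darwin is UTC+9:30, so local arrival = 18:04 + 9:30 = 03:34 on Sep 25.
Layover = 11:24 − 03:34 = 7 hours 50 minutes.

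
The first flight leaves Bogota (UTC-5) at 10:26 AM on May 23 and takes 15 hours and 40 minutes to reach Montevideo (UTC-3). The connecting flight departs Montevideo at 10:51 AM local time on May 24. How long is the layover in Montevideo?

Convert departure to UTC: 10:26 AM + 5:00 = 3:26 PM UTC on May 23.
Add 15 hours and 40 minutes flight time → 7:06 AM UTC (May 24).
Montevideo is UTC−3:00, so local arrival = 7:06 AM − 3:00 = 4:06 AM on May 24.
Layover = 10:51 AM − 4:06 AM = 6 hours 45 minutes.

6 hours 45 minutes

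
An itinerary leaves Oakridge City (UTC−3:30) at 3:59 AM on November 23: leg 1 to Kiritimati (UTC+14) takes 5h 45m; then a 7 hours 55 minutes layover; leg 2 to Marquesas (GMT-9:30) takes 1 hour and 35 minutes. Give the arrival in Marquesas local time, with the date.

1:14 PM on November 23

Convert departure to UTC: 3:59 AM + 3:30 = 7:29 AM UTC on Nov 23.
Add 5 hours and 45 minutes leg 1 → 1:14 PM UTC.
Add 7 hours 55 minutes layover in Kiritimati → 9:09 PM UTC.
Add 1 hour and 35 minutes leg 2 → 10:44 PM UTC.
Marquesas is UTC−9:30, so local arrival = 10:44 PM − 9:30 = 1:14 PM on Nov 23.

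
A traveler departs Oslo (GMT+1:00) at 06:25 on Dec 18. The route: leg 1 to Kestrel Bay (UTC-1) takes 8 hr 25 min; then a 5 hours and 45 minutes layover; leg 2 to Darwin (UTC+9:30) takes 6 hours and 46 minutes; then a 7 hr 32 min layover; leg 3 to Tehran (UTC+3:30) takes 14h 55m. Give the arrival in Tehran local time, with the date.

Convert departure to UTC: 06:25 − 1:00 = 05:25 UTC on Dec 18.
Add 8 hours and 25 minutes leg 1 → 13:50 UTC.
Add 5 hours 45 minutes layover in Kestrel Bay → 19:35 UTC.
Add 6 hours and 46 minutes leg 2 → 02:21 UTC (Dec 19).
Add 7 hours and 32 minutes layover in Darwin → 09:53 UTC.
Add 14 hours 55 minutes leg 3 → 00:48 UTC (Dec 20).
Tehran is UTC+3:30, so local arrival = 00:48 + 3:30 = 04:18 on Dec 20.

04:18 on December 20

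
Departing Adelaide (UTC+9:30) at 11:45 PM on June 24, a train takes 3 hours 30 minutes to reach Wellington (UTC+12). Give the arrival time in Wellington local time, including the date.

Convert departure to UTC: 11:45 PM − 9:30 = 2:15 PM UTC on Jun 24.
Add 3 hours 30 minutes travel time → 5:45 PM UTC.
Wellington is UTC+12:00, so local arrival = 5:45 PM + 12:00 = 5:45 AM on Jun 25.

5:45 AM on June 25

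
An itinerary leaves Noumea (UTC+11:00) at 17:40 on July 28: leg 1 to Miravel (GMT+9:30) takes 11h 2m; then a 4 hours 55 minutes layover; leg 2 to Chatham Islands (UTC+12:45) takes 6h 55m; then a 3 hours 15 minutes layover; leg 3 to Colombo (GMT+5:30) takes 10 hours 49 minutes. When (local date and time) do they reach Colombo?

Convert departure to UTC: 17:40 − 11:00 = 06:40 UTC on Jul 28.
Add 11 hours 2 minutes leg 1 → 17:42 UTC.
Add 4 hours 55 minutes layover in Miravel → 22:37 UTC.
Add 6 hours 55 minutes leg 2 → 05:32 UTC (Jul 29).
Add 3 hours and 15 minutes layover in Chatham Islands → 08:47 UTC.
Add 10 hours and 49 minutes leg 3 → 19:36 UTC.
Colombo is UTC+5:30, so local arrival = 19:36 + 5:30 = 01:06 on Jul 30.

01:06 on July 30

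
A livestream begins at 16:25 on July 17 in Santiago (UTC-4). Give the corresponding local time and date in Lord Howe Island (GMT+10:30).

06:55 on July 18

In UTC: 16:25 + 4:00 = 20:25 on Jul 17.
Lord Howe Island is UTC+10:30: 20:25 + 10:30 = 06:55 on Jul 18.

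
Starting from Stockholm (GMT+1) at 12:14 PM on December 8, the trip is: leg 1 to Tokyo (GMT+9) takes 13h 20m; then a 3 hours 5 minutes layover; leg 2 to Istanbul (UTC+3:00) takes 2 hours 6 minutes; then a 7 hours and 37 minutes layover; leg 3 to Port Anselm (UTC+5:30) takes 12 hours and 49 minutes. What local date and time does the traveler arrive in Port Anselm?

Convert departure to UTC: 12:14 PM − 1:00 = 11:14 AM UTC on Dec 8.
Add 13 hours 20 minutes leg 1 → 12:34 AM UTC (Dec 9).
Add 3 hours 5 minutes layover in Tokyo → 3:39 AM UTC.
Add 2 hours and 6 minutes leg 2 → 5:45 AM UTC.
Add 7 hours 37 minutes layover in Istanbul → 1:22 PM UTC.
Add 12 hours and 49 minutes leg 3 → 2:11 AM UTC (Dec 10).
Port Anselm is UTC+5:30, so local arrival = 2:11 AM + 5:30 = 7:41 AM on Dec 10.

7:41 AM on December 10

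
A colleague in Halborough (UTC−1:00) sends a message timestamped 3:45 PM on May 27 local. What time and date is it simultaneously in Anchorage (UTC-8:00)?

Anchorage is 7:00 behind Halborough.
Shift by the zone difference: 3:45 PM − 7:00 = 8:45 AM on May 27 in Anchorage.

8:45 AM on May 27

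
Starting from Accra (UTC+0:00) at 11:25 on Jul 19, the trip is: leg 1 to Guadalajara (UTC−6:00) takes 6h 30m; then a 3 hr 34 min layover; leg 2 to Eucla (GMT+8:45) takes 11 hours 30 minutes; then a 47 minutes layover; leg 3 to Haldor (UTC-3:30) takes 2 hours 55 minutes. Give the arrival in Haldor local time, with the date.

09:11 on Jul 20

Accra is at UTC+0, so departure is already 11:25 UTC on Jul 19.
Add 6 hours and 30 minutes leg 1 → 17:55 UTC.
Add 3 hours 34 minutes layover in Guadalajara → 21:29 UTC.
Add 11 hours 30 minutes leg 2 → 08:59 UTC (Jul 20).
Add 47 minutes layover in Eucla → 09:46 UTC.
Add 2 hours and 55 minutes leg 3 → 12:41 UTC.
Haldor is UTC−3:30, so local arrival = 12:41 − 3:30 = 09:11 on Jul 20.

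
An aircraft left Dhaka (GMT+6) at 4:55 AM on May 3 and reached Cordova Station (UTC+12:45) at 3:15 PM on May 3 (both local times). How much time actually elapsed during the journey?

Departure in UTC: 4:55 AM − 6:00 = 10:55 PM on May 2.
Arrival in UTC: 3:15 PM − 12:45 = 2:30 AM on May 3.
Elapsed = 2:30 AM − 10:55 PM (+1 day) = 3 hours 35 minutes.

3 hours 35 minutes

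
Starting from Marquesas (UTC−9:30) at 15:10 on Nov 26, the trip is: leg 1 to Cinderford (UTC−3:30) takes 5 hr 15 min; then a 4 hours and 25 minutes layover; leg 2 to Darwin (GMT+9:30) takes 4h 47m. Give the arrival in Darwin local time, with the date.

Convert departure to UTC: 15:10 + 9:30 = 00:40 UTC on Nov 27.
Add 5 hours 15 minutes leg 1 → 05:55 UTC.
Add 4 hours and 25 minutes layover in Cinderford → 10:20 UTC.
Add 4 hours 47 minutes leg 2 → 15:07 UTC.
Darwin is UTC+9:30, so local arrival = 15:07 + 9:30 = 00:37 on Nov 28.

00:37 on November 28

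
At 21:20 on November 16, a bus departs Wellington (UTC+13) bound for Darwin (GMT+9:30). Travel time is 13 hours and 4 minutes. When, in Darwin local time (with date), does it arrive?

Convert departure to UTC: 21:20 − 13:00 = 08:20 UTC on Nov 16.
Add 13 hours 4 minutes travel time → 21:24 UTC.
Darwin is UTC+9:30, so local arrival = 21:24 + 9:30 = 06:54 on Nov 17.

06:54 on November 17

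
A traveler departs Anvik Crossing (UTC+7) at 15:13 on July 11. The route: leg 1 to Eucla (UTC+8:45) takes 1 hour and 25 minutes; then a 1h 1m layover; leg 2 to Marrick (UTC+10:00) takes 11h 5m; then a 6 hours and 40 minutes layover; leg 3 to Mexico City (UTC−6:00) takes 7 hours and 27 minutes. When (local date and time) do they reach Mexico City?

05:51 on July 12

Convert departure to UTC: 15:13 − 7:00 = 08:13 UTC on Jul 11.
Add 1 hour and 25 minutes leg 1 → 09:38 UTC.
Add 1 hour and 1 minute layover in Eucla → 10:39 UTC.
Add 11 hours and 5 minutes leg 2 → 21:44 UTC.
Add 6 hours and 40 minutes layover in Marrick → 04:24 UTC (Jul 12).
Add 7 hours and 27 minutes leg 3 → 11:51 UTC.
Mexico City is UTC−6:00, so local arrival = 11:51 − 6:00 = 05:51 on Jul 12.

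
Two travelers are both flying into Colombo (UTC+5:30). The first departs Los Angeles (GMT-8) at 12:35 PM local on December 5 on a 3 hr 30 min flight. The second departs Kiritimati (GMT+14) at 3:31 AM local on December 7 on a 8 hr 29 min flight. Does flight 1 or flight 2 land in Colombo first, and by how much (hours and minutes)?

Flight 1 in UTC: 12:35 PM + 8:00 = 8:35 PM on Dec 5.
+3 hours 30 minutes → arrive 12:05 AM UTC on Dec 6.
Flight 2 in UTC: 3:31 AM − 14:00 = 1:31 PM on Dec 6.
+8 hours and 29 minutes → arrive 10:00 PM UTC on Dec 6.
Flight 1 lands earlier by 21 hours 55 minutes.

the first, by 21 hours 55 minutes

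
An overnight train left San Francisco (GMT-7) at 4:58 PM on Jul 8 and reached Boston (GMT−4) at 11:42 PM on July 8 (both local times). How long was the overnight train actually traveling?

Departure in UTC: 4:58 PM + 7:00 = 11:58 PM on Jul 8.
Arrival in UTC: 11:42 PM + 4:00 = 3:42 AM on Jul 9.
Elapsed = 3:42 AM − 11:58 PM (+1 day) = 3 hours 44 minutes.

3 hours 44 minutes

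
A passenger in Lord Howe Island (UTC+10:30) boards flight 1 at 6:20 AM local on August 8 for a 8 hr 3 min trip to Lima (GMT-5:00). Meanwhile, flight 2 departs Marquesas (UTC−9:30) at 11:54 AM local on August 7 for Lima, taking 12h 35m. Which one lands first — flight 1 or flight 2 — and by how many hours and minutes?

Flight 1 in UTC: 6:20 AM − 10:30 = 7:50 PM on Aug 7.
+8 hours and 3 minutes → arrive 3:53 AM UTC on Aug 8.
Flight 2 in UTC: 11:54 AM + 9:30 = 9:24 PM on Aug 7.
+12 hours 35 minutes → arrive 9:59 AM UTC on Aug 8.
Flight 1 lands earlier by 6 hours 6 minutes.

the first, by 6 hours 6 minutes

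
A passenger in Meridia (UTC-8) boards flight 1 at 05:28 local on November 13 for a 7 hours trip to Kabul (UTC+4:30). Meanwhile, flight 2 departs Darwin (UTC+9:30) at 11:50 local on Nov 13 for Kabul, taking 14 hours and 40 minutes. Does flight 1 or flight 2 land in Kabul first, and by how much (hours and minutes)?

Flight 1 in UTC: 05:28 + 8:00 = 13:28 on Nov 13.
+7 hours → arrive 20:28 UTC on Nov 13.
Flight 2 in UTC: 11:50 − 9:30 = 02:20 on Nov 13.
+14 hours and 40 minutes → arrive 17:00 UTC on Nov 13.
Flight 2 lands earlier by 3 hours 28 minutes.

the second, by 3 hours 28 minutes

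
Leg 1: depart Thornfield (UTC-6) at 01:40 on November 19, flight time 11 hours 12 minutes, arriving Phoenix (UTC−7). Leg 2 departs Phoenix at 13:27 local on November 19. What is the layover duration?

1 hour 35 minutes

Convert departure to UTC: 01:40 + 6:00 = 07:40 UTC on Nov 19.
Add 11 hours and 12 minutes flight time → 18:52 UTC.
Phoenix is UTC−7:00, so local arrival = 18:52 − 7:00 = 11:52 on Nov 19.
Layover = 13:27 − 11:52 = 1 hour 35 minutes.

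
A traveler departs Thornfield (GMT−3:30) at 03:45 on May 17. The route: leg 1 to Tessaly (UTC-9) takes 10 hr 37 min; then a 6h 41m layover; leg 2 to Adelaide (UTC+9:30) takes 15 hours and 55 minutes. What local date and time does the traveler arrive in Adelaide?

01:58 on May 19

Convert departure to UTC: 03:45 + 3:30 = 07:15 UTC on May 17.
Add 10 hours 37 minutes leg 1 → 17:52 UTC.
Add 6 hours and 41 minutes layover in Tessaly → 00:33 UTC (May 18).
Add 15 hours 55 minutes leg 2 → 16:28 UTC.
Adelaide is UTC+9:30, so local arrival = 16:28 + 9:30 = 01:58 on May 19.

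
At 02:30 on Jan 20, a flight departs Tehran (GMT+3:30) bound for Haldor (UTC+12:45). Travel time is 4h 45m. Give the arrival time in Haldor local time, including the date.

16:30 on January 20

Haldor is 9:15 ahead of Tehran.
After 4 hours and 45 minutes it is 07:15 in Tehran.
Shift by the zone difference: 07:15 + 9:15 = 16:30 on Jan 20 in Haldor.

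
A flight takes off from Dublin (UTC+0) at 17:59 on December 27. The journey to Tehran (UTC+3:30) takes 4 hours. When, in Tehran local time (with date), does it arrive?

Dublin is at UTC+0, so departure is already 17:59 UTC on Dec 27.
Add 4 hours travel time → 21:59 UTC.
Tehran is UTC+3:30, so local arrival = 21:59 + 3:30 = 01:29 on Dec 28.

01:29 on December 28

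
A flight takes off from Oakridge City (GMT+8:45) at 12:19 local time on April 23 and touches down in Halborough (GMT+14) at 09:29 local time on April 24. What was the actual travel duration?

15 hours 55 minutes

Departure in UTC: 12:19 − 8:45 = 03:34 on Apr 23.
Arrival in UTC: 09:29 − 14:00 = 19:29 on Apr 23.
Elapsed = 19:29 − 03:34 = 15 hours 55 minutes.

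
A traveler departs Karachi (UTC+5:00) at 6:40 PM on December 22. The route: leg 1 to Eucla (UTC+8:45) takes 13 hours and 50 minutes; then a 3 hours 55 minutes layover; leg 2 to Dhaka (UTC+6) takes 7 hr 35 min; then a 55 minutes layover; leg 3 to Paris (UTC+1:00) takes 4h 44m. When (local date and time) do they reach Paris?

9:39 PM on December 23

Convert departure to UTC: 6:40 PM − 5:00 = 1:40 PM UTC on Dec 22.
Add 13 hours 50 minutes leg 1 → 3:30 AM UTC (Dec 23).
Add 3 hours 55 minutes layover in Eucla → 7:25 AM UTC.
Add 7 hours and 35 minutes leg 2 → 3:00 PM UTC.
Add 55 minutes layover in Dhaka → 3:55 PM UTC.
Add 4 hours 44 minutes leg 3 → 8:39 PM UTC.
Paris is UTC+1:00, so local arrival = 8:39 PM + 1:00 = 9:39 PM on Dec 23.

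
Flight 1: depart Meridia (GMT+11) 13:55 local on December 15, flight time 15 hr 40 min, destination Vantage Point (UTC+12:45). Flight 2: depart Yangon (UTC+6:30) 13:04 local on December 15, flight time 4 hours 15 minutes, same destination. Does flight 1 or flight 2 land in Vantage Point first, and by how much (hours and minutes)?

Flight 1 in UTC: 13:55 − 11:00 = 02:55 on Dec 15.
+15 hours 40 minutes → arrive 18:35 UTC on Dec 15.
Flight 2 in UTC: 13:04 − 6:30 = 06:34 on Dec 15.
+4 hours 15 minutes → arrive 10:49 UTC on Dec 15.
Flight 2 lands earlier by 7 hours 46 minutes.

the second, by 7 hours 46 minutes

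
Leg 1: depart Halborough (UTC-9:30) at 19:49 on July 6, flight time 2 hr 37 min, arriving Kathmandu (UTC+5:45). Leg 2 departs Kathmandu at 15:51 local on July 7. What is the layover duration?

2 hours 10 minutes

Convert departure to UTC: 19:49 + 9:30 = 05:19 UTC on Jul 7.
Add 2 hours 37 minutes flight time → 07:56 UTC.
Kathmandu is UTC+5:45, so local arrival = 07:56 + 5:45 = 13:41 on Jul 7.
Layover = 15:51 − 13:41 = 2 hours 10 minutes.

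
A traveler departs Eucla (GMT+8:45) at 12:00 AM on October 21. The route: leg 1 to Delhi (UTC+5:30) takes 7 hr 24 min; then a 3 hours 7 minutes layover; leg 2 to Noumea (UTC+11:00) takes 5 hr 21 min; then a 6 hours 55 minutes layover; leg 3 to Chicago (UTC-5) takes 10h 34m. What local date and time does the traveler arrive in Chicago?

Convert departure to UTC: 12:00 AM − 8:45 = 3:15 PM UTC on Oct 20.
Add 7 hours and 24 minutes leg 1 → 10:39 PM UTC.
Add 3 hours 7 minutes layover in Delhi → 1:46 AM UTC (Oct 21).
Add 5 hours 21 minutes leg 2 → 7:07 AM UTC.
Add 6 hours 55 minutes layover in Noumea → 2:02 PM UTC.
Add 10 hours and 34 minutes leg 3 → 12:36 AM UTC (Oct 22).
Chicago is UTC−5:00, so local arrival = 12:36 AM − 5:00 = 7:36 PM on Oct 21.

7:36 PM on October 21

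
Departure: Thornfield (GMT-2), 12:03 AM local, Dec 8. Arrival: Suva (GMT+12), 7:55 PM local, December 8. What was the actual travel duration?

5 hours 52 minutes

Departure in UTC: 12:03 AM + 2:00 = 2:03 AM on Dec 8.
Arrival in UTC: 7:55 PM − 12:00 = 7:55 AM on Dec 8.
Elapsed = 7:55 AM − 2:03 AM = 5 hours 52 minutes.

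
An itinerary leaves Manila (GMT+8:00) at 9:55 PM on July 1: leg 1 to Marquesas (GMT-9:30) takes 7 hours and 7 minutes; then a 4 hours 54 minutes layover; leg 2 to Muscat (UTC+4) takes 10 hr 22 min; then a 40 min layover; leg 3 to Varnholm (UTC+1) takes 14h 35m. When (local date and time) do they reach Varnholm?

4:33 AM on July 3

Convert departure to UTC: 9:55 PM − 8:00 = 1:55 PM UTC on Jul 1.
Add 7 hours 7 minutes leg 1 → 9:02 PM UTC.
Add 4 hours 54 minutes layover in Marquesas → 1:56 AM UTC (Jul 2).
Add 10 hours and 22 minutes leg 2 → 12:18 PM UTC.
Add 40 minutes layover in Muscat → 12:58 PM UTC.
Add 14 hours and 35 minutes leg 3 → 3:33 AM UTC (Jul 3).
Varnholm is UTC+1:00, so local arrival = 3:33 AM + 1:00 = 4:33 AM on Jul 3.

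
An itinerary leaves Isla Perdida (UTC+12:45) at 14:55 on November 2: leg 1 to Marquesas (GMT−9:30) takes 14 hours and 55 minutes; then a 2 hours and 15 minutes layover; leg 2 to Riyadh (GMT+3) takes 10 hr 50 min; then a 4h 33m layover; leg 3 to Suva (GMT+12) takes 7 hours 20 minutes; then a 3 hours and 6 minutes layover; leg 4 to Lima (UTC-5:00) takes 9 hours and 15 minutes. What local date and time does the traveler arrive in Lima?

Convert departure to UTC: 14:55 − 12:45 = 02:10 UTC on Nov 2.
Add 14 hours 55 minutes leg 1 → 17:05 UTC.
Add 2 hours 15 minutes layover in Marquesas → 19:20 UTC.
Add 10 hours and 50 minutes leg 2 → 06:10 UTC (Nov 3).
Add 4 hours 33 minutes layover in Riyadh → 10:43 UTC.
Add 7 hours 20 minutes leg 3 → 18:03 UTC.
Add 3 hours and 6 minutes layover in Suva → 21:09 UTC.
Add 9 hours and 15 minutes leg 4 → 06:24 UTC (Nov 4).
Lima is UTC−5:00, so local arrival = 06:24 − 5:00 = 01:24 on Nov 4.

01:24 on November 4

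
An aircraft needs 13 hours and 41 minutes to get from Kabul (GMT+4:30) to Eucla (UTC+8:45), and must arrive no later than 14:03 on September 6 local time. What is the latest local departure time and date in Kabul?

20:07 on September 5

Target arrival in UTC: 14:03 − 8:45 = 05:18 on Sep 6.
Subtract 13 hours and 41 minutes → departure 15:37 UTC on Sep 5.
Kabul is UTC+4:30: 15:37 + 4:30 = 20:07 on Sep 5.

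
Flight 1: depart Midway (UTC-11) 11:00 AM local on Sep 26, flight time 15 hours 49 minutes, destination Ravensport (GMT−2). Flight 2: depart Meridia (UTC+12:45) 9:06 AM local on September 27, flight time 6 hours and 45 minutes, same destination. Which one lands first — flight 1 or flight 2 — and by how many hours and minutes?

the second, by 10 hours 43 minutes

Flight 1 in UTC: 11:00 AM + 11:00 = 10:00 PM on Sep 26.
+15 hours 49 minutes → arrive 1:49 PM UTC on Sep 27.
Flight 2 in UTC: 9:06 AM − 12:45 = 8:21 PM on Sep 26.
+6 hours and 45 minutes → arrive 3:06 AM UTC on Sep 27.
Flight 2 lands earlier by 10 hours 43 minutes.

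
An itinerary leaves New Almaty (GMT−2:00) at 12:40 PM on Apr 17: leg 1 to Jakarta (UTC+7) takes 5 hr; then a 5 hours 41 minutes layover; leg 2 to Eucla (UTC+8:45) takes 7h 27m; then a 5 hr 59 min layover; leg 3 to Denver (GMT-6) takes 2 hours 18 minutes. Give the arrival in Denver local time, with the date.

11:05 AM on Apr 18

Convert departure to UTC: 12:40 PM + 2:00 = 2:40 PM UTC on Apr 17.
Add 5 hours leg 1 → 7:40 PM UTC.
Add 5 hours and 41 minutes layover in Jakarta → 1:21 AM UTC (Apr 18).
Add 7 hours and 27 minutes leg 2 → 8:48 AM UTC.
Add 5 hours and 59 minutes layover in Eucla → 2:47 PM UTC.
Add 2 hours and 18 minutes leg 3 → 5:05 PM UTC.
Denver is UTC−6:00, so local arrival = 5:05 PM − 6:00 = 11:05 AM on Apr 18.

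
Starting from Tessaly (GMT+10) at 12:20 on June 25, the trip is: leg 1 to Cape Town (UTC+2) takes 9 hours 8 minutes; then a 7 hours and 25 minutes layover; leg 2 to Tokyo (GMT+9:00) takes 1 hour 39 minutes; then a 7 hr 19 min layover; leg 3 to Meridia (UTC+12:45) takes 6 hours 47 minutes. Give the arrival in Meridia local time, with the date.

Convert departure to UTC: 12:20 − 10:00 = 02:20 UTC on Jun 25.
Add 9 hours 8 minutes leg 1 → 11:28 UTC.
Add 7 hours 25 minutes layover in Cape Town → 18:53 UTC.
Add 1 hour 39 minutes leg 2 → 20:32 UTC.
Add 7 hours 19 minutes layover in Tokyo → 03:51 UTC (Jun 26).
Add 6 hours and 47 minutes leg 3 → 10:38 UTC.
Meridia is UTC+12:45, so local arrival = 10:38 + 12:45 = 23:23 on Jun 26.

23:23 on June 26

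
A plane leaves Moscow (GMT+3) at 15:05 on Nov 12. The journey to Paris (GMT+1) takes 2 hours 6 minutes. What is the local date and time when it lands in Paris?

Paris is 2:00 behind Moscow.
After 2 hours and 6 minutes it is 17:11 in Moscow.
Shift by the zone difference: 17:11 − 2:00 = 15:11 on Nov 12 in Paris.

15:11 on November 12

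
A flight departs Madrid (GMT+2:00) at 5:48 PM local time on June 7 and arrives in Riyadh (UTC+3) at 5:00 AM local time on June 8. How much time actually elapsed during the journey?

10 hours 12 minutes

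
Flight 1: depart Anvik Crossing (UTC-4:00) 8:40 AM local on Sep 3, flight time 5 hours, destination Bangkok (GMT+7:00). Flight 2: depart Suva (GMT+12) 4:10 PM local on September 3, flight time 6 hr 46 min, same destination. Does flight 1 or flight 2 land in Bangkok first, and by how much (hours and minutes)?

the second, by 6 hours 44 minutes

Flight 1 in UTC: 8:40 AM + 4:00 = 12:40 PM on Sep 3.
+5 hours → arrive 5:40 PM UTC on Sep 3.
Flight 2 in UTC: 4:10 PM − 12:00 = 4:10 AM on Sep 3.
+6 hours and 46 minutes → arrive 10:56 AM UTC on Sep 3.
Flight 2 lands earlier by 6 hours 44 minutes.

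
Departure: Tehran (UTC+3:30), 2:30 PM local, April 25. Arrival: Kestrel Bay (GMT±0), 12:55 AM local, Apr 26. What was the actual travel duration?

Kestrel Bay is 3:30 behind Tehran.
Clock-face elapsed time (ignoring zones) is 10 hours 25 minutes.
Actual elapsed = 10 hours 25 minutes + 3:30 = 13 hours 55 minutes.

13 hours 55 minutes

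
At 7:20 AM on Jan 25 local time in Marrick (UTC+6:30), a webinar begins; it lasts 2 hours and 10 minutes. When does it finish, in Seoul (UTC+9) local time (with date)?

Convert start to UTC: 7:20 AM − 6:30 = 12:50 AM UTC on Jan 25.
Add 2 hours 10 minutes duration → 3:00 AM UTC.
Seoul is UTC+9:00, so local end time = 3:00 AM + 9:00 = 12:00 PM on Jan 25.

12:00 PM on Jan 25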